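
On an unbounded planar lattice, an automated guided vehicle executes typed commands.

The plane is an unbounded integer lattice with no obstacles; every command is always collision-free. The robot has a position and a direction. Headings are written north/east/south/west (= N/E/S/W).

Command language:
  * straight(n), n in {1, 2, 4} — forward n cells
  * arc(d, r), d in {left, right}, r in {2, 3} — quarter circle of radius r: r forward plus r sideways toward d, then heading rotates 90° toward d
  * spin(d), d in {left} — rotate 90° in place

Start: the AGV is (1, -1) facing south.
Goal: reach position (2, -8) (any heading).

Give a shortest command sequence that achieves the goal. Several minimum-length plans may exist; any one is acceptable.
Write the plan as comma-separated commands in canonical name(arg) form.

start: (1, -1) facing south
1. arc(left, 2) → (3, -3) facing east
2. arc(right, 2) → (5, -5) facing south
3. arc(right, 3) → (2, -8) facing west
shorter routes all fall short; 3 is best.

arc(left, 2), arc(right, 2), arc(right, 3)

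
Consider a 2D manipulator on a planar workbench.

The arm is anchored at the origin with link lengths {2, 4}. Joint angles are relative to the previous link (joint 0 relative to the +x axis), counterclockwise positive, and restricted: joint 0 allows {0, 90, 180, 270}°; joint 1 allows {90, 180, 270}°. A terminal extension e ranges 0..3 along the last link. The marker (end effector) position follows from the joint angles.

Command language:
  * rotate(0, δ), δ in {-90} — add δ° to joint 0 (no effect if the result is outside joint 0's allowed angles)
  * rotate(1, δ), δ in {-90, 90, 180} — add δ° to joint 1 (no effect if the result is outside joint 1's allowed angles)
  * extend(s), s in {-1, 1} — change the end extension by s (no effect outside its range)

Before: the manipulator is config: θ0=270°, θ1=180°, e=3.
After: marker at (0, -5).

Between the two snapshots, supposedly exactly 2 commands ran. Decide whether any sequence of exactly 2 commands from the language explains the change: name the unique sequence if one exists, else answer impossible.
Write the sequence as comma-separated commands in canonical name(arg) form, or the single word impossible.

rotate(0, -90), rotate(0, -90)

t0: config: θ0=270°, θ1=180°, e=3
1. rotate(0, -90) → config: θ0=180°, θ1=180°, e=3
2. rotate(0, -90) → config: θ0=90°, θ1=180°, e=3
no other 2-command option fits: unique.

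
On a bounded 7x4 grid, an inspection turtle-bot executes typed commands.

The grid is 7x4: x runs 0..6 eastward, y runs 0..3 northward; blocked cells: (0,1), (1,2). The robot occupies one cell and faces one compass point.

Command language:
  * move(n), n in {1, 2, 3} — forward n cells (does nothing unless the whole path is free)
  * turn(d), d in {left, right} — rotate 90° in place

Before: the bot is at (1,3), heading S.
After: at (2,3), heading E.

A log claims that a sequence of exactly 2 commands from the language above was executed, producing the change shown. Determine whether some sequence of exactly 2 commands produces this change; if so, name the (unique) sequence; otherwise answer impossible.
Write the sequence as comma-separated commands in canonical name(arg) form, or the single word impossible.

key: order matters: swapping turn(left) and move(1) lands elsewhere
from: at (1,3), heading S
1. turn(left) → at (1,3), heading E
2. move(1) → at (2,3), heading E
all 25 alternatives checked — unique.

turn(left), move(1)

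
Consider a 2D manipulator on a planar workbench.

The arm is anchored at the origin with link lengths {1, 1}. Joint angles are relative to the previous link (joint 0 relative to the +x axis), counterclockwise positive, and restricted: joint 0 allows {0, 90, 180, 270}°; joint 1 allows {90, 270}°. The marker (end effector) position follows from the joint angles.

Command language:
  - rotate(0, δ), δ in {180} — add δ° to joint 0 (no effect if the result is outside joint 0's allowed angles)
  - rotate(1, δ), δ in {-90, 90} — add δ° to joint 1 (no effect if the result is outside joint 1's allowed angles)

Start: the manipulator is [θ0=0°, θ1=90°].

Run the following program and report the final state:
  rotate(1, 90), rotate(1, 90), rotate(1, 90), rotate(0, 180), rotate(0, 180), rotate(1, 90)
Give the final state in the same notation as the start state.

begin: [θ0=0°, θ1=90°]
[1] after rotate(1, 90): [θ0=0°, θ1=90°]
[2] after rotate(1, 90): [θ0=0°, θ1=90°]
[3] after rotate(1, 90): [θ0=0°, θ1=90°]
[4] after rotate(0, 180): [θ0=180°, θ1=90°]
[5] after rotate(0, 180): [θ0=0°, θ1=90°]
[6] after rotate(1, 90): [θ0=0°, θ1=90°]

[θ0=0°, θ1=90°]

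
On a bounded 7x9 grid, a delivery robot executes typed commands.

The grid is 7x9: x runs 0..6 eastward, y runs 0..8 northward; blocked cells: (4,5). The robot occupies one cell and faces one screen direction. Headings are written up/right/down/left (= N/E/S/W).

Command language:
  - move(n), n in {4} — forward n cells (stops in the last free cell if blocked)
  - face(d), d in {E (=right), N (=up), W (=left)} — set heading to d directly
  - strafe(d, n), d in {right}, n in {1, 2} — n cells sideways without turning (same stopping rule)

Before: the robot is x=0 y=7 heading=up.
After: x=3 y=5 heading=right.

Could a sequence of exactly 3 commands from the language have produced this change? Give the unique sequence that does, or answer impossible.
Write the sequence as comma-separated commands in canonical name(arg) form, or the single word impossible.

face(E), strafe(right, 2), move(4)

key: running move(4) before face(E) would end elsewhere — order is forced
begin: x=0 y=7 heading=up
[1] after face(E): x=0 y=7 heading=right
[2] after strafe(right, 2): x=0 y=5 heading=right
[3] after move(4): x=3 y=5 heading=right
all 216 alternatives checked — unique.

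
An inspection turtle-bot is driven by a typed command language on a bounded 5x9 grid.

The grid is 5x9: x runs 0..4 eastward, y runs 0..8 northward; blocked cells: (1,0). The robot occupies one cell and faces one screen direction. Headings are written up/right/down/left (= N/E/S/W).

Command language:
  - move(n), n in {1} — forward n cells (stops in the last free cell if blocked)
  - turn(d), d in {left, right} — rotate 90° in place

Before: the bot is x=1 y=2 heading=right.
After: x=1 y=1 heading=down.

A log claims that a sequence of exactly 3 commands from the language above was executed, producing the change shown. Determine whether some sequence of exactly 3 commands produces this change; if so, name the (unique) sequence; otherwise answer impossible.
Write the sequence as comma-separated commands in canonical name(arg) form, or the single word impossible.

turn(right), move(1), move(1)

key: order matters: swapping turn(right) and move(1) lands elsewhere
start: x=1 y=2 heading=right
step 1 (turn(right)): x=1 y=2 heading=down
step 2 (move(1)): x=1 y=1 heading=down
step 3 (move(1)): x=1 y=1 heading=down
uniquely the one of 27 3-step routes that fits.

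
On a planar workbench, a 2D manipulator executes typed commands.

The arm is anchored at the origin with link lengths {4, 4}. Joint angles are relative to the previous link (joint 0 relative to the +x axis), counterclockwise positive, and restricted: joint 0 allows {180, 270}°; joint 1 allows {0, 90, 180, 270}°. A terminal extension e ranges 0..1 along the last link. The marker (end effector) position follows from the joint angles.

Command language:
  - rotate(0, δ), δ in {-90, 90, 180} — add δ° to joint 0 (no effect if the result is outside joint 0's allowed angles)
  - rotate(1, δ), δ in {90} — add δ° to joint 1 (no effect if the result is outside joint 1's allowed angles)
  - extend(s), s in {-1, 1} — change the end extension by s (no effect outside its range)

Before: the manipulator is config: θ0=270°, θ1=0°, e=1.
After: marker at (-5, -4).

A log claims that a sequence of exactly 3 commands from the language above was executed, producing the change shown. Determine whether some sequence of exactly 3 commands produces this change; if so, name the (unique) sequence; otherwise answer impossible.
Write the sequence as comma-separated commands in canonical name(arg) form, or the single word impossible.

begin: config: θ0=270°, θ1=0°, e=1
t=1 rotate(1, 90) ⇒ config: θ0=270°, θ1=90°, e=1
t=2 rotate(1, 90) ⇒ config: θ0=270°, θ1=180°, e=1
t=3 rotate(1, 90) ⇒ config: θ0=270°, θ1=270°, e=1
no rival 3-sequence matches.

rotate(1, 90), rotate(1, 90), rotate(1, 90)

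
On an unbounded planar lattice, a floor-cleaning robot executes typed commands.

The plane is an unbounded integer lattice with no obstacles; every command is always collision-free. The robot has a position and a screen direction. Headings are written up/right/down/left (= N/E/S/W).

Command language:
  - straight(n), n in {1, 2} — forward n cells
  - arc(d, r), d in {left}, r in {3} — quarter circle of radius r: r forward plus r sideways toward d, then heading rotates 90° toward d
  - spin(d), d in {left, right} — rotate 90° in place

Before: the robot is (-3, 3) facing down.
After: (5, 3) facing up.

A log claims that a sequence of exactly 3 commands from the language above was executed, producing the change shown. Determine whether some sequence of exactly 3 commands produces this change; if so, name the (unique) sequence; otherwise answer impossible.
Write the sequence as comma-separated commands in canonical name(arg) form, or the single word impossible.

arc(left, 3), straight(2), arc(left, 3)

key: cell and facing (now N) both changed — the 3 commands mix motion and turning
from: (-3, 3) facing down
t=1 arc(left, 3) ⇒ (0, 0) facing right
t=2 straight(2) ⇒ (2, 0) facing right
t=3 arc(left, 3) ⇒ (5, 3) facing up
no rival 3-sequence matches.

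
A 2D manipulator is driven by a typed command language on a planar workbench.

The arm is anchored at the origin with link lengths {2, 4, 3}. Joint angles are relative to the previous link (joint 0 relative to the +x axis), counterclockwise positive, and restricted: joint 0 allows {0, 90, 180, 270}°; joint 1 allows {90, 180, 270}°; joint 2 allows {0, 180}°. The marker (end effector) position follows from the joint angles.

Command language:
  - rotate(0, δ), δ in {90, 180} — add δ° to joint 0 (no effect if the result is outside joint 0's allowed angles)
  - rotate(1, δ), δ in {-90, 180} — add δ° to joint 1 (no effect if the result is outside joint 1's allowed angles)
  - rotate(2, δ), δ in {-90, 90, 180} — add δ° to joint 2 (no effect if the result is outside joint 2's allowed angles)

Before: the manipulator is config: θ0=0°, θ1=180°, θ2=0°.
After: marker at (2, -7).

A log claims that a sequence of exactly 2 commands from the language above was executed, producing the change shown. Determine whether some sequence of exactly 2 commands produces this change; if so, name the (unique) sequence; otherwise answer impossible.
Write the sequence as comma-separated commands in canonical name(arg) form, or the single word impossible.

rotate(1, -90), rotate(1, 180)

key: running rotate(1, 180) before rotate(1, -90) would end elsewhere — order is forced
initial: config: θ0=0°, θ1=180°, θ2=0°
1. rotate(1, -90) → config: θ0=0°, θ1=90°, θ2=0°
2. rotate(1, 180) → config: θ0=0°, θ1=270°, θ2=0°
no other 2-command option fits: unique.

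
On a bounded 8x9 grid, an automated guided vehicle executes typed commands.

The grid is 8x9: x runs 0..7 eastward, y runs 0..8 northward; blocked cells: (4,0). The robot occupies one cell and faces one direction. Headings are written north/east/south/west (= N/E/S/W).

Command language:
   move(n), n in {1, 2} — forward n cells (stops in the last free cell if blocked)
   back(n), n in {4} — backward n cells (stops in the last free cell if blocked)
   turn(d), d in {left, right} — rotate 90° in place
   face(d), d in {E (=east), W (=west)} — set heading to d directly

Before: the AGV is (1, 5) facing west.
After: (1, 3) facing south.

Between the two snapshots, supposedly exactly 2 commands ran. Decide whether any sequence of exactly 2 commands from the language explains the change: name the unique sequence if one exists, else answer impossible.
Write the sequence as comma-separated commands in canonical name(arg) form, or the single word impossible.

key: position moved to (1,3) AND the heading swung to S — translation plus rotation needed
initial: (1, 5) facing west
t=1 turn(left) ⇒ (1, 5) facing south
t=2 move(2) ⇒ (1, 3) facing south
no other 2-command option fits: unique.

turn(left), move(2)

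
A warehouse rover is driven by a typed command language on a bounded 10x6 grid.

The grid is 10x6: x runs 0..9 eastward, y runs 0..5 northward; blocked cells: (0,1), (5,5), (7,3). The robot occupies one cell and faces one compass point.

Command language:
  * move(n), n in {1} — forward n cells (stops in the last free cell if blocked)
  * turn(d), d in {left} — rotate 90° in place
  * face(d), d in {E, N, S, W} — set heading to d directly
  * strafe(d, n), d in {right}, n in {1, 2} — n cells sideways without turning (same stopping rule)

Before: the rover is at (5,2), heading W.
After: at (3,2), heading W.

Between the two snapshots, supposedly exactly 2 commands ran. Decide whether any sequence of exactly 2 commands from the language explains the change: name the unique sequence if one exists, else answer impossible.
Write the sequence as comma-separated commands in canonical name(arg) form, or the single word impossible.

move(1), move(1)

key: heading stays W — no command in the sequence turns
start: at (5,2), heading W
1. move(1) → at (4,2), heading W
2. move(1) → at (3,2), heading W
all 64 alternatives checked — unique.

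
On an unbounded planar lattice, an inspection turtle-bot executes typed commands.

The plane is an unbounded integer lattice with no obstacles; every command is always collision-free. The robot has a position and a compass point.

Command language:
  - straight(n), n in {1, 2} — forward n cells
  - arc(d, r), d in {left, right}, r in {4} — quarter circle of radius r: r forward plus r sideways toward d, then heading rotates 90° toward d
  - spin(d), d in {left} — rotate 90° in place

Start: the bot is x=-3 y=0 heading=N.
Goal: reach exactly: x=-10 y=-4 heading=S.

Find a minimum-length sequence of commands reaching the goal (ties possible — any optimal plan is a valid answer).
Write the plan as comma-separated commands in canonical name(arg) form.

start: x=-3 y=0 heading=N
[1] after spin(left): x=-3 y=0 heading=W
[2] after straight(2): x=-5 y=0 heading=W
[3] after straight(1): x=-6 y=0 heading=W
[4] after arc(left, 4): x=-10 y=-4 heading=S
shorter routes all fall short; 4 is best.

spin(left), straight(2), straight(1), arc(left, 4)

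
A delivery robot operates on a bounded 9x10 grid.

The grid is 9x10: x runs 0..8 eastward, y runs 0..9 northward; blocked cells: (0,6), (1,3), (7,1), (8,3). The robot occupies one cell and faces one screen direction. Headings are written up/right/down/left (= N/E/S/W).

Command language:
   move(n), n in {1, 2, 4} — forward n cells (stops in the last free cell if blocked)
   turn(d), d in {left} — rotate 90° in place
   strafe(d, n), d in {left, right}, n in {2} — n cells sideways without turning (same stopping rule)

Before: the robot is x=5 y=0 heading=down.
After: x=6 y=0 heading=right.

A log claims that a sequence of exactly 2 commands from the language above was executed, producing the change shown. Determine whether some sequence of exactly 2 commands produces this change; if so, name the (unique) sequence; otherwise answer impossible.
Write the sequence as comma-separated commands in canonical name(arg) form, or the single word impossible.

turn(left), move(1)

key: cell and facing (now E) both changed — the 2 commands mix motion and turning
begin: x=5 y=0 heading=down
step 1 (turn(left)): x=5 y=0 heading=right
step 2 (move(1)): x=6 y=0 heading=right
no rival 2-sequence matches.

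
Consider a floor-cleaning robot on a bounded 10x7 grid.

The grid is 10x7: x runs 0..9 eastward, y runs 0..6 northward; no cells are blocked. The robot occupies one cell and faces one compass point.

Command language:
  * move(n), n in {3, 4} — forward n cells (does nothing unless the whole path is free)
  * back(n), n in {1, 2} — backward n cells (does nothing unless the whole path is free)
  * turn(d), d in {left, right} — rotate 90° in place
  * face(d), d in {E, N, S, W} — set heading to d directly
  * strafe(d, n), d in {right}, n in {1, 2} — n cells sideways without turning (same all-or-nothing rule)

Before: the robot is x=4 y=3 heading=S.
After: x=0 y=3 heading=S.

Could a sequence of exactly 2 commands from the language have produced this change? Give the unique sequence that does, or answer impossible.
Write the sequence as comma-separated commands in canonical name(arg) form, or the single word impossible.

strafe(right, 2), strafe(right, 2)

key: heading stays S — no command in the sequence turns
initial: x=4 y=3 heading=S
step 1 (strafe(right, 2)): x=2 y=3 heading=S
step 2 (strafe(right, 2)): x=0 y=3 heading=S
no rival 2-sequence matches.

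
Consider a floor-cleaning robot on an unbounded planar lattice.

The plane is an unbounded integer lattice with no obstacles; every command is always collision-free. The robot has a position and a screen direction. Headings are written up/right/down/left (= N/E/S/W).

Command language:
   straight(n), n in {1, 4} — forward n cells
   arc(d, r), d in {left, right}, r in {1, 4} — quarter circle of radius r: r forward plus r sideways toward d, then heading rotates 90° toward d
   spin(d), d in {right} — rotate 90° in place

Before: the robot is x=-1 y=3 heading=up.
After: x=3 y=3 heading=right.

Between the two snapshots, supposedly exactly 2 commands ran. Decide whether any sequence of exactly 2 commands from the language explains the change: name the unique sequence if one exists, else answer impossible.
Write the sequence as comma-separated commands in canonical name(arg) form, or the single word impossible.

spin(right), straight(4)

key: position moved to (3,3) AND the heading swung to E — translation plus rotation needed
t0: x=-1 y=3 heading=up
t=1 spin(right) ⇒ x=-1 y=3 heading=right
t=2 straight(4) ⇒ x=3 y=3 heading=right
no rival 2-sequence matches.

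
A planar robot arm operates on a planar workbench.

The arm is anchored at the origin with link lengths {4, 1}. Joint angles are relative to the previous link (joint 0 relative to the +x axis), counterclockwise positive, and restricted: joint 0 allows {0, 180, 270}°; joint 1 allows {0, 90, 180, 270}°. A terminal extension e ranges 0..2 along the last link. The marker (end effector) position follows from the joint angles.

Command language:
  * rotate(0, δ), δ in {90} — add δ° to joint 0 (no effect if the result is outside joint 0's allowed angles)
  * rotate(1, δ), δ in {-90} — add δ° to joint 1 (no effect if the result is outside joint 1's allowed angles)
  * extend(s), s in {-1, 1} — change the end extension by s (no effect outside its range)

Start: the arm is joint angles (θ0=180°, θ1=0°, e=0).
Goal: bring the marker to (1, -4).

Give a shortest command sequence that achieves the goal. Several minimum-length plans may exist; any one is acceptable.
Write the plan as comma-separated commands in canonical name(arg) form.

rotate(0, 90), rotate(1, -90), rotate(1, -90), rotate(1, -90)

begin: joint angles (θ0=180°, θ1=0°, e=0)
1. rotate(0, 90) → joint angles (θ0=270°, θ1=0°, e=0)
2. rotate(1, -90) → joint angles (θ0=270°, θ1=270°, e=0)
3. rotate(1, -90) → joint angles (θ0=270°, θ1=180°, e=0)
4. rotate(1, -90) → joint angles (θ0=270°, θ1=90°, e=0)
no 3-step plan works, so 4 is optimal.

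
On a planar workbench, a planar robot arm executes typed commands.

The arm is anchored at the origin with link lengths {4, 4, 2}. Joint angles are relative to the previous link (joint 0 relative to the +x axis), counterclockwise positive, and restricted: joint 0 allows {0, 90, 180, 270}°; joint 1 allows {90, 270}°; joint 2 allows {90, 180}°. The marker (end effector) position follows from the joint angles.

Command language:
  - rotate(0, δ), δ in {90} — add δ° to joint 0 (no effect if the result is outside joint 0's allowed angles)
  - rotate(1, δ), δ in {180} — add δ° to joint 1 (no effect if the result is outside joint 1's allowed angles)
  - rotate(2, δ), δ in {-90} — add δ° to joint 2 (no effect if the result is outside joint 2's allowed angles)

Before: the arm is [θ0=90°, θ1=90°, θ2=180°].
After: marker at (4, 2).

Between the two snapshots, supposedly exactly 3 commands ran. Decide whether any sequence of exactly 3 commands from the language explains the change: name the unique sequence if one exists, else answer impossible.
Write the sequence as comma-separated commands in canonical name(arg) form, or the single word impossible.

rotate(0, 90), rotate(0, 90), rotate(0, 90)

t0: [θ0=90°, θ1=90°, θ2=180°]
step 1 (rotate(0, 90)): [θ0=180°, θ1=90°, θ2=180°]
step 2 (rotate(0, 90)): [θ0=270°, θ1=90°, θ2=180°]
step 3 (rotate(0, 90)): [θ0=0°, θ1=90°, θ2=180°]
uniquely the one of 27 3-step routes that fits.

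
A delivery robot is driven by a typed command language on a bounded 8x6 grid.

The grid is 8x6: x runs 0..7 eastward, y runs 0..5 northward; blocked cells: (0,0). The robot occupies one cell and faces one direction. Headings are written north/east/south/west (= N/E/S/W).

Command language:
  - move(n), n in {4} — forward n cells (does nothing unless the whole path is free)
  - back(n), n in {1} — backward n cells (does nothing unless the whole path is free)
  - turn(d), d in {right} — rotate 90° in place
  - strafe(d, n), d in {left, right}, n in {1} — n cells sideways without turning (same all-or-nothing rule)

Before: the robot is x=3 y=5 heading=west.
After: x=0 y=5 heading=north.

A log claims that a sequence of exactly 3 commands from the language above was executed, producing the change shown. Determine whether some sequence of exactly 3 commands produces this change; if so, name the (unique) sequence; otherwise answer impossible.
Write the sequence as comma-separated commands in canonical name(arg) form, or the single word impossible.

back(1), move(4), turn(right)

key: running turn(right) before back(1) would end elsewhere — order is forced
start: x=3 y=5 heading=west
[1] after back(1): x=4 y=5 heading=west
[2] after move(4): x=0 y=5 heading=west
[3] after turn(right): x=0 y=5 heading=north
no other 3-command option fits: unique.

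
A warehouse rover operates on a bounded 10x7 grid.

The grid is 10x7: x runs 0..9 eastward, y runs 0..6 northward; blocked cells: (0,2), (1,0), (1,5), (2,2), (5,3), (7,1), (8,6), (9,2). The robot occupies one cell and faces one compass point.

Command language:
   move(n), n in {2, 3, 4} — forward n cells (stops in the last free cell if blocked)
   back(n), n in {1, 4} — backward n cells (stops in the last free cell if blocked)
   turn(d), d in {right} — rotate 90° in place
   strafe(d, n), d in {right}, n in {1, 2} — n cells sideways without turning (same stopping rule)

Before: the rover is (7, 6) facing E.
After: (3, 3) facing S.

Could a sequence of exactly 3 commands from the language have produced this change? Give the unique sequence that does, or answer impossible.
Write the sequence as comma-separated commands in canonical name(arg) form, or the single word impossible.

back(4), turn(right), move(3)

key: position moved to (3,3) AND the heading swung to S — translation plus rotation needed
initial: (7, 6) facing E
1. back(4) → (3, 6) facing E
2. turn(right) → (3, 6) facing S
3. move(3) → (3, 3) facing S
all 512 alternatives checked — unique.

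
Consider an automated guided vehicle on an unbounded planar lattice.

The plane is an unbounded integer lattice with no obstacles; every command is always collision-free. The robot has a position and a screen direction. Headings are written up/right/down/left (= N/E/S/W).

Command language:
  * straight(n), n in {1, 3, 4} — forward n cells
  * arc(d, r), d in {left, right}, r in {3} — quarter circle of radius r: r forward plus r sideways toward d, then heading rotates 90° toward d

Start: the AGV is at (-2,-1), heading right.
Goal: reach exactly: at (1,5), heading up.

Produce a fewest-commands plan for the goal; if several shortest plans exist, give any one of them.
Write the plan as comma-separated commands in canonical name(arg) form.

arc(left, 3), straight(3)

t0: at (-2,-1), heading right
step 1 (arc(left, 3)): at (1,2), heading up
step 2 (straight(3)): at (1,5), heading up
no 1-step plan works, so 2 is optimal.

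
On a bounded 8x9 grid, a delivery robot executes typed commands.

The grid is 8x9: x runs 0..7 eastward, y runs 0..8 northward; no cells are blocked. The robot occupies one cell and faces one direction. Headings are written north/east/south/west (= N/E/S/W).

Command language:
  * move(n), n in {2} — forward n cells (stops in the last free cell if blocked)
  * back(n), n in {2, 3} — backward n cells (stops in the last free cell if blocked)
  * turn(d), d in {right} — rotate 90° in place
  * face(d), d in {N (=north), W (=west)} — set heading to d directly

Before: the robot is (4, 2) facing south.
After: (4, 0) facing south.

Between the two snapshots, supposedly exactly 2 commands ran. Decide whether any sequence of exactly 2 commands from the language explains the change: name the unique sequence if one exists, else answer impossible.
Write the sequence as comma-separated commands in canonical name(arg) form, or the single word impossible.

key: still facing S at the end — nothing in the sequence rotates
t0: (4, 2) facing south
1. move(2) → (4, 0) facing south
2. move(2) → (4, 0) facing south
no rival 2-sequence matches.

move(2), move(2)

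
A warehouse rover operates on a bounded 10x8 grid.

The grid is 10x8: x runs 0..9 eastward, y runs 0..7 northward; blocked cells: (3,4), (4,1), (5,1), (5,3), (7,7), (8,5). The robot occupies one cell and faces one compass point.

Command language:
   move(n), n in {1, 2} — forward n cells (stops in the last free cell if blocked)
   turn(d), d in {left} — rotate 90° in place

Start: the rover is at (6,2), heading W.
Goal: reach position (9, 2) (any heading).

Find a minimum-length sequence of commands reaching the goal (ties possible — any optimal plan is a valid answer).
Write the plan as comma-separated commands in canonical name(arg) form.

turn(left), turn(left), move(1), move(2)

t0: at (6,2), heading W
[1] after turn(left): at (6,2), heading S
[2] after turn(left): at (6,2), heading E
[3] after move(1): at (7,2), heading E
[4] after move(2): at (9,2), heading E
no 3-step plan works, so 4 is optimal.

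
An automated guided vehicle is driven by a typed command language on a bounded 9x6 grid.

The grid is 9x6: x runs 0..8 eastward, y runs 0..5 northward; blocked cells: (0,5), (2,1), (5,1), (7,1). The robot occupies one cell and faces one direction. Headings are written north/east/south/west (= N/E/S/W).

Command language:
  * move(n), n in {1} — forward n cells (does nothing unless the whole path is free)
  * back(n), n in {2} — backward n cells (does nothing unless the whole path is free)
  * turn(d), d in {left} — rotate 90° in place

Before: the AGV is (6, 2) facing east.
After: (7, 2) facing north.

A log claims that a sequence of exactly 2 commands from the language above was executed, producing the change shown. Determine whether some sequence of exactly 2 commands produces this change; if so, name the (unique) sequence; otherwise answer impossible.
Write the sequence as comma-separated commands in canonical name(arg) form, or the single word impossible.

move(1), turn(left)

key: cell and facing (now N) both changed — the 2 commands mix motion and turning
begin: (6, 2) facing east
[1] after move(1): (7, 2) facing east
[2] after turn(left): (7, 2) facing north
all 9 alternatives checked — unique.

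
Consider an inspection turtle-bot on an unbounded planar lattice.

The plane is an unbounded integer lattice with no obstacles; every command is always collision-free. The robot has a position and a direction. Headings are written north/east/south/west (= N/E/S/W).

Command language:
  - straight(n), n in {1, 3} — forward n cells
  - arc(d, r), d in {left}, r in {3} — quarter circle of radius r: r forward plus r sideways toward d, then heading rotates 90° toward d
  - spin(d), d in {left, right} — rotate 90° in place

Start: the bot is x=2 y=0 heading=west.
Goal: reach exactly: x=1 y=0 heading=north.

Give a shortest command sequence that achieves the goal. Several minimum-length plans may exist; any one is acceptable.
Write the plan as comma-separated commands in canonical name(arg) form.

t0: x=2 y=0 heading=west
t=1 straight(1) ⇒ x=1 y=0 heading=west
t=2 spin(right) ⇒ x=1 y=0 heading=north
shorter routes all fall short; 2 is best.

straight(1), spin(right)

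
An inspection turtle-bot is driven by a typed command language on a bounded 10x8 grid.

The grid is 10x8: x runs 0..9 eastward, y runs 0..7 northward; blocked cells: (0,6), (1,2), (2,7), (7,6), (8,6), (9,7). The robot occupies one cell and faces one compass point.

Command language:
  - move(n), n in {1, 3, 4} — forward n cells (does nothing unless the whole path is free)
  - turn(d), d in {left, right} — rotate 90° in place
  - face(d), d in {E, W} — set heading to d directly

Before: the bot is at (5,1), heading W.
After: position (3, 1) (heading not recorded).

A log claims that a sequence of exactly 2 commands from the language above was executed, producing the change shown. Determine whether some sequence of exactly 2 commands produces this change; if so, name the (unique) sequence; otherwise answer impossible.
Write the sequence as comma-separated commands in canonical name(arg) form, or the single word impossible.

move(1), move(1)

initial: at (5,1), heading W
1. move(1) → at (4,1), heading W
2. move(1) → at (3,1), heading W
no rival 2-sequence matches.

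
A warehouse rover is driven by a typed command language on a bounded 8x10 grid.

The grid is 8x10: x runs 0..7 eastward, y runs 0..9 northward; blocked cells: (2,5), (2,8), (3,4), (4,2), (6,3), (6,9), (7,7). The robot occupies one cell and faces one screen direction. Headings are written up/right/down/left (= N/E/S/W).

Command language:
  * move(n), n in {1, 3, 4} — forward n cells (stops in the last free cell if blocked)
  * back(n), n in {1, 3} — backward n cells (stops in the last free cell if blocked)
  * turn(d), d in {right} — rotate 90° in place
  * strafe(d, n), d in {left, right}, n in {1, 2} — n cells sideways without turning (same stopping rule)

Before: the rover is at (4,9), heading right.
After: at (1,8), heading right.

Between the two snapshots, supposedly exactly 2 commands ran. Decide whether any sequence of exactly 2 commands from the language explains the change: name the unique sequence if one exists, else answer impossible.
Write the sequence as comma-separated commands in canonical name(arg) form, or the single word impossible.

back(3), strafe(right, 1)

key: running strafe(right, 1) before back(3) would end elsewhere — order is forced
start: at (4,9), heading right
step 1 (back(3)): at (1,9), heading right
step 2 (strafe(right, 1)): at (1,8), heading right
uniquely the one of 100 2-step routes that fits.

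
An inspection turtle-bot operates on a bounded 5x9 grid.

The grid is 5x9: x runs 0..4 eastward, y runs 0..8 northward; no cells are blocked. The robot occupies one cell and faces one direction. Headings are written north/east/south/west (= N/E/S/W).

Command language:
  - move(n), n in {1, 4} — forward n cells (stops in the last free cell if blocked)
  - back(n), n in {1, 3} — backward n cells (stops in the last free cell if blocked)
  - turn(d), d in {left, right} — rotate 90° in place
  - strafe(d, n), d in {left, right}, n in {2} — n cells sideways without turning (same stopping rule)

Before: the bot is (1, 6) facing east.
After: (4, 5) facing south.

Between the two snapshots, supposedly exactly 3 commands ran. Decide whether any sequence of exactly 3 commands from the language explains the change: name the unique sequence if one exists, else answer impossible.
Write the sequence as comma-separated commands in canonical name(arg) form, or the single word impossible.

key: cell and facing (now S) both changed — the 3 commands mix motion and turning
initial: (1, 6) facing east
1. move(4) → (4, 6) facing east
2. turn(right) → (4, 6) facing south
3. move(1) → (4, 5) facing south
all 512 alternatives checked — unique.

move(4), turn(right), move(1)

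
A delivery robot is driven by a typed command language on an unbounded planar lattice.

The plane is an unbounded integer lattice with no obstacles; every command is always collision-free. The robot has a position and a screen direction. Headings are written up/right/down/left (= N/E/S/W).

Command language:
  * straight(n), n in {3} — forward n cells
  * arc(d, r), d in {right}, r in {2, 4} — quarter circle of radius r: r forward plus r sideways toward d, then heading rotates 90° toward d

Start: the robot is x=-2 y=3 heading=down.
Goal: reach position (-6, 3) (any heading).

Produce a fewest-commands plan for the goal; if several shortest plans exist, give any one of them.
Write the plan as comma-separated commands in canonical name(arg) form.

arc(right, 2), arc(right, 2)

initial: x=-2 y=3 heading=down
step 1 (arc(right, 2)): x=-4 y=1 heading=left
step 2 (arc(right, 2)): x=-6 y=3 heading=up
shorter routes all fall short; 2 is best.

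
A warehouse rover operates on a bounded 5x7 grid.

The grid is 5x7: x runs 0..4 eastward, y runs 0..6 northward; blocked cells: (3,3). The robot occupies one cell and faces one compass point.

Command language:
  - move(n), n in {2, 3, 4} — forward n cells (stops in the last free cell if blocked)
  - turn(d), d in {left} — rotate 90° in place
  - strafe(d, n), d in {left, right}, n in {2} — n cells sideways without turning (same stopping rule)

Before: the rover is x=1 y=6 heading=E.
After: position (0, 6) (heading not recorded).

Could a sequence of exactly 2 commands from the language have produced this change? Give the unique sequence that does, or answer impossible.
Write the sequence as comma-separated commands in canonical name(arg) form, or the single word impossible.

key: running strafe(left, 2) before turn(left) would end elsewhere — order is forced
begin: x=1 y=6 heading=E
1. turn(left) → x=1 y=6 heading=N
2. strafe(left, 2) → x=0 y=6 heading=N
no other 2-command option fits: unique.

turn(left), strafe(left, 2)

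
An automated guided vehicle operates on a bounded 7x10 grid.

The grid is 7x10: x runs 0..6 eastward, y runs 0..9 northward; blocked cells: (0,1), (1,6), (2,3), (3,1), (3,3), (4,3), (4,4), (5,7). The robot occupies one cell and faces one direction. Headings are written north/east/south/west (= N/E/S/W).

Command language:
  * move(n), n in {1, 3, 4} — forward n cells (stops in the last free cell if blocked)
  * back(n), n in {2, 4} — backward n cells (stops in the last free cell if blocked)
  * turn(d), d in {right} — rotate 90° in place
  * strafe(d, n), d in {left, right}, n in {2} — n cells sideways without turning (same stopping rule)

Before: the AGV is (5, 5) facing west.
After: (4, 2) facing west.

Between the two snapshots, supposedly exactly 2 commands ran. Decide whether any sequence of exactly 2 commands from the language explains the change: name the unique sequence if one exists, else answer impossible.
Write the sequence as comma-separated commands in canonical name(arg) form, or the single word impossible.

checked all 2-command options: none fits.

impossible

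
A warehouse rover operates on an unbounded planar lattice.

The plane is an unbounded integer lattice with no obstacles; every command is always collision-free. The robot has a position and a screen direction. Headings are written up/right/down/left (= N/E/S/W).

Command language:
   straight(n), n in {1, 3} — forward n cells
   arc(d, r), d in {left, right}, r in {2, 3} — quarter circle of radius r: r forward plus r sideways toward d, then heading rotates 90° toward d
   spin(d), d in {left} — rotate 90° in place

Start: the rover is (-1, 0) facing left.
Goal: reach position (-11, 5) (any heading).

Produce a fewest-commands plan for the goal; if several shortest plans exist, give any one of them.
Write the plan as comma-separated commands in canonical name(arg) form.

start: (-1, 0) facing left
1. straight(1) → (-2, 0) facing left
2. straight(1) → (-3, 0) facing left
3. straight(3) → (-6, 0) facing left
4. arc(right, 2) → (-8, 2) facing up
5. arc(left, 3) → (-11, 5) facing left
minimal: 5 command(s), checked below 5.

straight(1), straight(1), straight(3), arc(right, 2), arc(left, 3)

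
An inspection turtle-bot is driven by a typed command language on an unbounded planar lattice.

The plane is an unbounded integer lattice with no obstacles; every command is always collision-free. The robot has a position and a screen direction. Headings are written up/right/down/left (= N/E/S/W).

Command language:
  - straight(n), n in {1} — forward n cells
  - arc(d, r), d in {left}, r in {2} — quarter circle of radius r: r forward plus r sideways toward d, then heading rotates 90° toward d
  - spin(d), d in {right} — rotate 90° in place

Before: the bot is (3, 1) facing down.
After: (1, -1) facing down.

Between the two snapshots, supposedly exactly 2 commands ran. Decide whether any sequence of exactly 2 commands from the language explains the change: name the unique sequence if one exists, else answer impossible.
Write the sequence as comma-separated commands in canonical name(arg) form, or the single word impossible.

key: heading stays S — rotations cancel among the 2 commands
from: (3, 1) facing down
1. spin(right) → (3, 1) facing left
2. arc(left, 2) → (1, -1) facing down
uniquely the one of 9 2-step routes that fits.

spin(right), arc(left, 2)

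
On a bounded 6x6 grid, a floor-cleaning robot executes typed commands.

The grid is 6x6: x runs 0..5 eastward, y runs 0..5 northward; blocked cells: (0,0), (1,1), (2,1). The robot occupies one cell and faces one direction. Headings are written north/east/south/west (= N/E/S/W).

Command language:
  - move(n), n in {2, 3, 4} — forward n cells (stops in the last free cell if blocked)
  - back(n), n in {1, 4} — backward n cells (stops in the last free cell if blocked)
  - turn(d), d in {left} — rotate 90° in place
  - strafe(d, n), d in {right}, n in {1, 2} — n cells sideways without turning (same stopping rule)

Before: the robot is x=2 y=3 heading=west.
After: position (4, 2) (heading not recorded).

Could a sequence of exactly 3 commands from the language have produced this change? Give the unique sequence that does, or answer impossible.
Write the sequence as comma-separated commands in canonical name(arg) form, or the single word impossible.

impossible

no 3-step route produces this change.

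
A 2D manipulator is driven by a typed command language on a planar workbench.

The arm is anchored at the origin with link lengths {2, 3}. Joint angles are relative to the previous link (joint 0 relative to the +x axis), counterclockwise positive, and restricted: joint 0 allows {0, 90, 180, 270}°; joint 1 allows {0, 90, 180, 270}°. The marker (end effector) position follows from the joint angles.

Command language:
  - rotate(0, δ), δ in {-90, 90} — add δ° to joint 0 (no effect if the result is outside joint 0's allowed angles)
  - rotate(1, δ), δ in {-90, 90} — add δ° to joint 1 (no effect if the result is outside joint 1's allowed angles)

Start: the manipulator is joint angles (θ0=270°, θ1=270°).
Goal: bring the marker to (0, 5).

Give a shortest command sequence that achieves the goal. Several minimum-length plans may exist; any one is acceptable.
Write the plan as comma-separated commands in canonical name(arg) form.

rotate(0, 90), rotate(0, 90), rotate(1, 90)

t0: joint angles (θ0=270°, θ1=270°)
t=1 rotate(0, 90) ⇒ joint angles (θ0=0°, θ1=270°)
t=2 rotate(0, 90) ⇒ joint angles (θ0=90°, θ1=270°)
t=3 rotate(1, 90) ⇒ joint angles (θ0=90°, θ1=0°)
nothing shorter than 3 reaches the goal.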